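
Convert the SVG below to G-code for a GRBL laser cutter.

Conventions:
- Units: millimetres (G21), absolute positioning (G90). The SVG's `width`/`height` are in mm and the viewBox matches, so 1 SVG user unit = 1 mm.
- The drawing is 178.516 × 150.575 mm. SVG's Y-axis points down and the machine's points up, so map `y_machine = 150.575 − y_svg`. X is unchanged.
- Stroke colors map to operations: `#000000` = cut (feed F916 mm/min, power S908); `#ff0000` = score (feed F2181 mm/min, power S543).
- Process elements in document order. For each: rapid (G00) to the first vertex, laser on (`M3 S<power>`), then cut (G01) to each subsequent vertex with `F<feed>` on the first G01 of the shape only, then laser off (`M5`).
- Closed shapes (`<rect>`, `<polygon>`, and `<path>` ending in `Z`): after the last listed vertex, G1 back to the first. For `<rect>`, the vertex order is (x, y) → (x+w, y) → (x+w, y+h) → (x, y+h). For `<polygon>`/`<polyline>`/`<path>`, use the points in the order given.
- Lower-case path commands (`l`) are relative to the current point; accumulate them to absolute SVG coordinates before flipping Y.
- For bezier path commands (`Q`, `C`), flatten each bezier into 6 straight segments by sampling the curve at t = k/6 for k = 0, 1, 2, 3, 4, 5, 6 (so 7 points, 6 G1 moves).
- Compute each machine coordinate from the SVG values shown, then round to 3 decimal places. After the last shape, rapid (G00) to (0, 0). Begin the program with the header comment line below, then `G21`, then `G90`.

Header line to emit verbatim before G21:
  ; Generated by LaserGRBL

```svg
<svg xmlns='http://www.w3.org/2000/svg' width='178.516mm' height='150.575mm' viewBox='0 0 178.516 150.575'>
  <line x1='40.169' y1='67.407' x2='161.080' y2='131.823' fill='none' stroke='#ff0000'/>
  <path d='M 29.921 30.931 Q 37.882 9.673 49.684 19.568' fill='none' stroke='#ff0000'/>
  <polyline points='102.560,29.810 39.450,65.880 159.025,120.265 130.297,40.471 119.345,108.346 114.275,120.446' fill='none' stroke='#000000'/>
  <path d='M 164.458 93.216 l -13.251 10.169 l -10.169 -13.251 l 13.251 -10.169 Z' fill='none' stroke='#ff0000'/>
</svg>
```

Since the viewBox matches the mm dimensions, user units are millimetres directly. The only transform is the Y-flip y_m = 150.575 − y_svg.

Shape 1 is a line segment drawn with `<line>`. Its stroke #ff0000 means score at S543, F2181. After flipping Y the toolpath is (40.169,83.168) → (161.080,18.752).

Shape 2 is a quadratic bezier drawn with `<path>`. Its stroke #ff0000 means score at S543, F2181. After flipping Y the toolpath is (29.921,119.644) → (32.681,125.865) → (35.655,130.355) → (38.842,133.114) → (42.243,134.142) → (45.857,133.440) → (49.684,131.007).

Shape 3 is a open polyline drawn with `<polyline>`. Its stroke #000000 means cut at S908, F916. After flipping Y the toolpath is (102.560,120.765) → (39.450,84.695) → (159.025,30.310) → (130.297,110.104) → (119.345,42.229) → (114.275,30.129).

Shape 4 is a regular polygon drawn with `<path>`. Its stroke #ff0000 means score at S543, F2181. After flipping Y the toolpath is (164.458,57.359) → (151.207,47.190) → (141.038,60.441) → (154.289,70.610) → (164.458,57.359), returning to the start.

; Generated by LaserGRBL
G21
G90
G00 X40.169 Y83.168
M3 S543
G01 X161.080 Y18.752 F2181
M5
G00 X29.921 Y119.644
M3 S543
G01 X32.681 Y125.865 F2181
G01 X35.655 Y130.355
G01 X38.842 Y133.114
G01 X42.243 Y134.142
G01 X45.857 Y133.440
G01 X49.684 Y131.007
M5
G00 X102.560 Y120.765
M3 S908
G01 X39.450 Y84.695 F916
G01 X159.025 Y30.310
G01 X130.297 Y110.104
G01 X119.345 Y42.229
G01 X114.275 Y30.129
M5
G00 X164.458 Y57.359
M3 S543
G01 X151.207 Y47.190 F2181
G01 X141.038 Y60.441
G01 X154.289 Y70.610
G01 X164.458 Y57.359
M5
G00 X0.000 Y0.000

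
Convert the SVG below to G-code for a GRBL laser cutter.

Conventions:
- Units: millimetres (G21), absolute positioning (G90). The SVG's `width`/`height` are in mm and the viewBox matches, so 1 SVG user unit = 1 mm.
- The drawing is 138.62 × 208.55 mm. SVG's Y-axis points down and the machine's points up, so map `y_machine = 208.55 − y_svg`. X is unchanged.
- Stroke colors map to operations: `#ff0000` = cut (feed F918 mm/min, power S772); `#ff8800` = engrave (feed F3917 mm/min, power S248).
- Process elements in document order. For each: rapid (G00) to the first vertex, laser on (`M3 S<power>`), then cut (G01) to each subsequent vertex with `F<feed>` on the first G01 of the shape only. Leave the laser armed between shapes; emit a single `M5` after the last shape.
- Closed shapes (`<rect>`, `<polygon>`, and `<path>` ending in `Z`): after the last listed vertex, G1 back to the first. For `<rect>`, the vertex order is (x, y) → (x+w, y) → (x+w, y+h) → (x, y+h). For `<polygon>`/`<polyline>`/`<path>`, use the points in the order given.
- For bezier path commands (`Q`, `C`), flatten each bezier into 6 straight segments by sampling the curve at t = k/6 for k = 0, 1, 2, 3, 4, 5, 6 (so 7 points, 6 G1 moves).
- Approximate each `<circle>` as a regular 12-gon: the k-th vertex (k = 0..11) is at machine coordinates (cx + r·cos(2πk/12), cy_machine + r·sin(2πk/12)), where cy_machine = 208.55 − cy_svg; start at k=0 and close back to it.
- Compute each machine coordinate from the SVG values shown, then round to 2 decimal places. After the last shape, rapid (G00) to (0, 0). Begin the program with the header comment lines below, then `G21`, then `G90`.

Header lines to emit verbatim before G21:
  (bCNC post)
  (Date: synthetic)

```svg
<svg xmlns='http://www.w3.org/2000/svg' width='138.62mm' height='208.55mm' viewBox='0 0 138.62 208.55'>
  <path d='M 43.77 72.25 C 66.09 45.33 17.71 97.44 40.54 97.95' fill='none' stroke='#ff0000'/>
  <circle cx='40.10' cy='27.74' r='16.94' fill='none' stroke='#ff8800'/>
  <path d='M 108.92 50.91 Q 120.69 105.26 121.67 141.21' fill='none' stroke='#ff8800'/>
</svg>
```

(bCNC post)
(Date: synthetic)
G21
G90
G00 X43.77 Y136.30
M3 S772
G01 X49.70 Y143.78 F918
G01 X47.78 Y141.71
G01 X41.96 Y133.74
G01 X36.19 Y123.47
G01 X34.40 Y114.55
G01 X40.54 Y110.60
G00 X57.04 Y180.81
M3 S248
G01 X54.77 Y189.28 F3917
G01 X48.57 Y195.48
G01 X40.10 Y197.75
G01 X31.63 Y195.48
G01 X25.43 Y189.28
G01 X23.16 Y180.81
G01 X25.43 Y172.34
G01 X31.63 Y166.14
G01 X40.10 Y163.87
G01 X48.57 Y166.14
G01 X54.77 Y172.34
G01 X57.04 Y180.81
G00 X108.92 Y157.64
M3 S248
G01 X112.54 Y140.03 F3917
G01 X115.57 Y123.45
G01 X117.99 Y107.89
G01 X119.82 Y93.35
G01 X121.04 Y79.83
G01 X121.67 Y67.34
M5
G00 X0.00 Y0.00

viewBox `0 0 138.62 208.55` with mm width/height → 1 unit = 1 mm. Flip: y_m = 208.55 − y_svg.

**Shape 1** — `<path>` cubic bezier, stroke `#ff0000` → cut (S772, F918). Control points (SVG): P0=(43.77,72.25), P1=(66.09,45.33), P2=(17.71,97.44), P3=(40.54,97.95); sampled at t=k/6. Machine vertices: (43.77,136.30) → (49.70,143.78) → (47.78,141.71) → (41.96,133.74) → (36.19,123.47) → (34.40,114.55) → (40.54,110.60). Open path.

**Shape 2** — `<circle>` circle, stroke `#ff8800` → engrave (S248, F3917). Machine vertices: (57.04,180.81) → (54.77,189.28) → (48.57,195.48) → (40.10,197.75) → (31.63,195.48) → (25.43,189.28) → (23.16,180.81) → (25.43,172.34) → (31.63,166.14) → (40.10,163.87) → (48.57,166.14) → (54.77,172.34) → (57.04,180.81). Closed: final G1 returns to the first vertex.

**Shape 3** — `<path>` quadratic bezier, stroke `#ff8800` → engrave (S248, F3917). Control points (SVG): P0=(108.92,50.91), P1=(120.69,105.26), P2=(121.67,141.21); sampled at t=k/6. Machine vertices: (108.92,157.64) → (112.54,140.03) → (115.57,123.45) → (117.99,107.89) → (119.82,93.35) → (121.04,79.83) → (121.67,67.34). Open path.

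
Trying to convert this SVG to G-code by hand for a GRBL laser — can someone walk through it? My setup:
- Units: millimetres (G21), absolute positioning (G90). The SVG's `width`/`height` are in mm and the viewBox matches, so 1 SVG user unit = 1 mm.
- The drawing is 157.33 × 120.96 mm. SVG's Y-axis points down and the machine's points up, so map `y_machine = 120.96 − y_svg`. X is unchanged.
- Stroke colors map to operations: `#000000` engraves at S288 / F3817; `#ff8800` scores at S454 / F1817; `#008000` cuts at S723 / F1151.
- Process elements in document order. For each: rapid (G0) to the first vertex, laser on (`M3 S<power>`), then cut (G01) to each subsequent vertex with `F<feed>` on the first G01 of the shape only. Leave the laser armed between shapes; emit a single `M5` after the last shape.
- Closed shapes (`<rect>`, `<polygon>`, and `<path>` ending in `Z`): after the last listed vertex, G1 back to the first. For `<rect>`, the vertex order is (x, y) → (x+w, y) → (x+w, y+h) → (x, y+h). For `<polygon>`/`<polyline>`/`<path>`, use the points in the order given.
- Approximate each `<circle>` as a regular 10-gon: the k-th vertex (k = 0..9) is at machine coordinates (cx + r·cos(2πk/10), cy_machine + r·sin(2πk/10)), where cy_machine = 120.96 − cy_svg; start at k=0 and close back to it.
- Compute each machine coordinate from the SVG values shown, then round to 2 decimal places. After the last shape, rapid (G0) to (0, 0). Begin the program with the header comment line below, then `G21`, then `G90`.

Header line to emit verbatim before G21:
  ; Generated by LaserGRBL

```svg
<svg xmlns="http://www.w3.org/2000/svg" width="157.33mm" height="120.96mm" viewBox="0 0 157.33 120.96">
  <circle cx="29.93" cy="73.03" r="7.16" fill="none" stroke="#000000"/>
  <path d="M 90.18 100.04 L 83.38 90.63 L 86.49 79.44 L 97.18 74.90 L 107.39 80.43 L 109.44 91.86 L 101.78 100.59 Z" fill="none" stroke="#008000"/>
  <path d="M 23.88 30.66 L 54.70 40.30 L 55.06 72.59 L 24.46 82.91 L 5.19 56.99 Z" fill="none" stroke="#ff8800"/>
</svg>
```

1 u = 1 mm; y_m = 120.96 − y.

[1] `<circle>` circle, #000000→engrave S288 F3817: (37.09,47.93) → (35.72,52.14) → (32.14,54.74) → (27.72,54.74) → (24.14,52.14) → (22.77,47.93) → (24.14,43.72) → (27.72,41.12) → (32.14,41.12) → (35.72,43.72) → (37.09,47.93) (closed)

[2] `<path>` regular polygon, #008000→cut S723 F1151: (90.18,20.92) → (83.38,30.33) → (86.49,41.52) → (97.18,46.06) → (107.39,40.53) → (109.44,29.10) → (101.78,20.37) → (90.18,20.92) (closed)

[3] `<path>` regular polygon, #ff8800→score S454 F1817: (23.88,90.30) → (54.70,80.66) → (55.06,48.37) → (24.46,38.05) → (5.19,63.97) → (23.88,90.30) (closed)

; Generated by LaserGRBL
G21
G90
G0 X37.09 Y47.93
M3 S288
G01 X35.72 Y52.14 F3817
G01 X32.14 Y54.74
G01 X27.72 Y54.74
G01 X24.14 Y52.14
G01 X22.77 Y47.93
G01 X24.14 Y43.72
G01 X27.72 Y41.12
G01 X32.14 Y41.12
G01 X35.72 Y43.72
G01 X37.09 Y47.93
G0 X90.18 Y20.92
M3 S723
G01 X83.38 Y30.33 F1151
G01 X86.49 Y41.52
G01 X97.18 Y46.06
G01 X107.39 Y40.53
G01 X109.44 Y29.10
G01 X101.78 Y20.37
G01 X90.18 Y20.92
G0 X23.88 Y90.30
M3 S454
G01 X54.70 Y80.66 F1817
G01 X55.06 Y48.37
G01 X24.46 Y38.05
G01 X5.19 Y63.97
G01 X23.88 Y90.30
M5
G0 X0.00 Y0.00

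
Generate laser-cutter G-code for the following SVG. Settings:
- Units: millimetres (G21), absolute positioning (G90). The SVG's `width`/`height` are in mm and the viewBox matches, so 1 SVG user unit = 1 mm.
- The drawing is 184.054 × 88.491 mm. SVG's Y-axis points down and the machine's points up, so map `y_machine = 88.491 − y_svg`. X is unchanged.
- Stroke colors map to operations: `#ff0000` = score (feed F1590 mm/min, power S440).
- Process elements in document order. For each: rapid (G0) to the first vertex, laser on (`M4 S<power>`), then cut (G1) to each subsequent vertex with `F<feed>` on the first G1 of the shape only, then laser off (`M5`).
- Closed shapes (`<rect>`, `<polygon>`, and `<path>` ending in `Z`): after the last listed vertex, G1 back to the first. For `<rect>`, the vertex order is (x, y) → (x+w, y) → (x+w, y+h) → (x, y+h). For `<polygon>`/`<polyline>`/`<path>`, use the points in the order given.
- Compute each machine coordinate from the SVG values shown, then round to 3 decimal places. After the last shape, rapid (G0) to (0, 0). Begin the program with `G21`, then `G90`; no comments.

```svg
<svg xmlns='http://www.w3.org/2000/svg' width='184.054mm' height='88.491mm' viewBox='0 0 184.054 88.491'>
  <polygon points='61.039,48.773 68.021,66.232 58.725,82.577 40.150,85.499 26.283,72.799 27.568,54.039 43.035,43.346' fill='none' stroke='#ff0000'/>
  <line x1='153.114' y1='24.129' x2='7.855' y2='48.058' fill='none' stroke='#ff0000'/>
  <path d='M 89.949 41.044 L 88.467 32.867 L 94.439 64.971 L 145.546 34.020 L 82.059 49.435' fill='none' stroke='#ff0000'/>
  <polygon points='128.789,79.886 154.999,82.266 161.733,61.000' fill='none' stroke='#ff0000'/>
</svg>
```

G21
G90
G0 X61.039 Y39.718
M4 S440
G1 X68.021 Y22.259 F1590
G1 X58.725 Y5.914
G1 X40.150 Y2.992
G1 X26.283 Y15.692
G1 X27.568 Y34.452
G1 X43.035 Y45.145
G1 X61.039 Y39.718
M5
G0 X153.114 Y64.362
M4 S440
G1 X7.855 Y40.433 F1590
M5
G0 X89.949 Y47.447
M4 S440
G1 X88.467 Y55.624 F1590
G1 X94.439 Y23.520
G1 X145.546 Y54.471
G1 X82.059 Y39.056
M5
G0 X128.789 Y8.605
M4 S440
G1 X154.999 Y6.225 F1590
G1 X161.733 Y27.491
G1 X128.789 Y8.605
M5
G0 X0.000 Y0.000

viewBox `0 0 184.054 88.491` with mm width/height → 1 unit = 1 mm. Flip: y_m = 88.491 − y_svg.

**Shape 1** — `<polygon>` regular polygon, stroke `#ff0000` → score (S440, F1590). Machine vertices: (61.039,39.718) → (68.021,22.259) → (58.725,5.914) → (40.150,2.992) → (26.283,15.692) → (27.568,34.452) → (43.035,45.145) → (61.039,39.718). Closed: final G1 returns to the first vertex.

**Shape 2** — `<line>` line segment, stroke `#ff0000` → score (S440, F1590). Machine vertices: (153.114,64.362) → (7.855,40.433). Open path.

**Shape 3** — `<path>` open polyline, stroke `#ff0000` → score (S440, F1590). Machine vertices: (89.949,47.447) → (88.467,55.624) → (94.439,23.520) → (145.546,54.471) → (82.059,39.056). Open path.

**Shape 4** — `<polygon>` closed polygon, stroke `#ff0000` → score (S440, F1590). Machine vertices: (128.789,8.605) → (154.999,6.225) → (161.733,27.491) → (128.789,8.605). Closed: final G1 returns to the first vertex.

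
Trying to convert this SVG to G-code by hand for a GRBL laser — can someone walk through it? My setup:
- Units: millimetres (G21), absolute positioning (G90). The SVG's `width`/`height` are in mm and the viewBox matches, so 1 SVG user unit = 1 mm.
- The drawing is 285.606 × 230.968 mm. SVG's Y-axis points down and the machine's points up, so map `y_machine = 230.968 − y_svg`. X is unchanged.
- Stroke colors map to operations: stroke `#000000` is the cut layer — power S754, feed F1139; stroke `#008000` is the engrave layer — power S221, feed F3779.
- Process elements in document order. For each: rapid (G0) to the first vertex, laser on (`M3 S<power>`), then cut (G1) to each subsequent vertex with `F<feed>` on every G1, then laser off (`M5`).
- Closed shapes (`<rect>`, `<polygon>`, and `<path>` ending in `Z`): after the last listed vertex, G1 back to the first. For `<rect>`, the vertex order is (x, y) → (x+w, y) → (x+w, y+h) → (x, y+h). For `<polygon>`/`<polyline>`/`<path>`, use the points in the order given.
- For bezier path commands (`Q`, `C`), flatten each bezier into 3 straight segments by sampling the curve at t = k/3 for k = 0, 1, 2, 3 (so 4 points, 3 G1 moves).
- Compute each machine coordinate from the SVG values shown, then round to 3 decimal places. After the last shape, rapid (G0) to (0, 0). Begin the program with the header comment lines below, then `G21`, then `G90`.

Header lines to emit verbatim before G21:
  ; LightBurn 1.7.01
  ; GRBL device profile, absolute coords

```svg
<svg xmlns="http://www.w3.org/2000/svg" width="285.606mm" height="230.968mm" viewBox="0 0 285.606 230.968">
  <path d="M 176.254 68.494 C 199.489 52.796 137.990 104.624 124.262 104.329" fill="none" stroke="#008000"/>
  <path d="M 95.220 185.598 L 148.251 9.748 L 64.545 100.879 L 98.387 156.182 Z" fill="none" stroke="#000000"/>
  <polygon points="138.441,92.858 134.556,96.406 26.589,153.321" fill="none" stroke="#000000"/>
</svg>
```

; LightBurn 1.7.01
; GRBL device profile, absolute coords
G21
G90
G0 X176.254 Y162.474
M3 S221
G1 X176.152 Y160.095 F3779
G1 X149.006 Y139.287 F3779
G1 X124.262 Y126.639 F3779
M5
G0 X95.220 Y45.370
M3 S754
G1 X148.251 Y221.220 F1139
G1 X64.545 Y130.089 F1139
G1 X98.387 Y74.786 F1139
G1 X95.220 Y45.370 F1139
M5
G0 X138.441 Y138.110
M3 S754
G1 X134.556 Y134.562 F1139
G1 X26.589 Y77.647 F1139
G1 X138.441 Y138.110 F1139
M5
G0 X0.000 Y0.000

Since the viewBox matches the mm dimensions, user units are millimetres directly. The only transform is the Y-flip y_m = 230.968 − y_svg.

Shape 1 is a cubic bezier drawn with `<path>`. Its stroke #008000 means engrave at S221, F3779. After flipping Y the toolpath is (176.254,162.474) → (176.152,160.095) → (149.006,139.287) → (124.262,126.639).

Shape 2 is a closed polygon drawn with `<path>`. Its stroke #000000 means cut at S754, F1139. After flipping Y the toolpath is (95.220,45.370) → (148.251,221.220) → (64.545,130.089) → (98.387,74.786) → (95.220,45.370), returning to the start.

Shape 3 is a closed polygon drawn with `<polygon>`. Its stroke #000000 means cut at S754, F1139. After flipping Y the toolpath is (138.441,138.110) → (134.556,134.562) → (26.589,77.647) → (138.441,138.110), returning to the start.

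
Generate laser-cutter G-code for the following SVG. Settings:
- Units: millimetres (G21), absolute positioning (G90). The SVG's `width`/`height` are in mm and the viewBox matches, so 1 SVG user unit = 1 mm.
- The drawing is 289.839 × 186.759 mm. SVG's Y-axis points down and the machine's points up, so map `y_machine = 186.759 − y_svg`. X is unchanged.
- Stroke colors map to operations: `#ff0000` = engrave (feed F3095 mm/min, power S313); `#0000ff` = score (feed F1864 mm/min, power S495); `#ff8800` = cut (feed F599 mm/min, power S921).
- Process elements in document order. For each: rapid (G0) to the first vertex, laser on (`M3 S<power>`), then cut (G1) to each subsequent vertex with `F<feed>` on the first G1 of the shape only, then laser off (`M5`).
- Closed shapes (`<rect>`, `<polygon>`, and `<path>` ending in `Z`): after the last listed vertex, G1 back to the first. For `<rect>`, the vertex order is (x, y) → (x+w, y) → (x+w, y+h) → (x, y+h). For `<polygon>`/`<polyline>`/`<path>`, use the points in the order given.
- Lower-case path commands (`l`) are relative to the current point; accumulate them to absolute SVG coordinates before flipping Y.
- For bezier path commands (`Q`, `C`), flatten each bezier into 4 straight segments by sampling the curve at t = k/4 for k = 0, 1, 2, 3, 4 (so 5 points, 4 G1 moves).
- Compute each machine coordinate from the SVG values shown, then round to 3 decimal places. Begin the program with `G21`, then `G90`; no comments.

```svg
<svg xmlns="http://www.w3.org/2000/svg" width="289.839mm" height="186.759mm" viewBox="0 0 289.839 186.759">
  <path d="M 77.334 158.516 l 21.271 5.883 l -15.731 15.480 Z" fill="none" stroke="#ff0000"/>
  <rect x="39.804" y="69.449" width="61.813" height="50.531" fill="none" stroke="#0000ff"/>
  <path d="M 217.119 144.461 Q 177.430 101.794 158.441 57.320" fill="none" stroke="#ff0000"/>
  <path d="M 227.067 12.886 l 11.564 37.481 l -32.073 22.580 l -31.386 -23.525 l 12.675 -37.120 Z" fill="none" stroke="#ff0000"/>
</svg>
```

G21
G90
G0 X77.334 Y28.243
M3 S313
G1 X98.605 Y22.360 F3095
G1 X82.874 Y6.880
G1 X77.334 Y28.243
M5
G0 X39.804 Y117.310
M3 S495
G1 X101.617 Y117.310 F1864
G1 X101.617 Y66.779
G1 X39.804 Y66.779
G1 X39.804 Y117.310
M5
G0 X217.119 Y42.298
M3 S313
G1 X198.568 Y63.744 F3095
G1 X182.605 Y85.417
G1 X169.229 Y107.315
G1 X158.441 Y129.439
M5
G0 X227.067 Y173.873
M3 S313
G1 X238.631 Y136.392 F3095
G1 X206.558 Y113.812
G1 X175.172 Y137.337
G1 X187.847 Y174.457
G1 X227.067 Y173.873
M5

Since the viewBox matches the mm dimensions, user units are millimetres directly. The only transform is the Y-flip y_m = 186.759 − y_svg.

Shape 1 is a regular polygon drawn with `<path>`. Its stroke #ff0000 means engrave at S313, F3095. After flipping Y the toolpath is (77.334,28.243) → (98.605,22.360) → (82.874,6.880) → (77.334,28.243), returning to the start.

Shape 2 is a rectangle drawn with `<rect>`. Its stroke #0000ff means score at S495, F1864. After flipping Y the toolpath is (39.804,117.310) → (101.617,117.310) → (101.617,66.779) → (39.804,66.779) → (39.804,117.310), returning to the start.

Shape 3 is a quadratic bezier drawn with `<path>`. Its stroke #ff0000 means engrave at S313, F3095. After flipping Y the toolpath is (217.119,42.298) → (198.568,63.744) → (182.605,85.417) → (169.229,107.315) → (158.441,129.439).

Shape 4 is a regular polygon drawn with `<path>`. Its stroke #ff0000 means engrave at S313, F3095. After flipping Y the toolpath is (227.067,173.873) → (238.631,136.392) → (206.558,113.812) → (175.172,137.337) → (187.847,174.457) → (227.067,173.873), returning to the start.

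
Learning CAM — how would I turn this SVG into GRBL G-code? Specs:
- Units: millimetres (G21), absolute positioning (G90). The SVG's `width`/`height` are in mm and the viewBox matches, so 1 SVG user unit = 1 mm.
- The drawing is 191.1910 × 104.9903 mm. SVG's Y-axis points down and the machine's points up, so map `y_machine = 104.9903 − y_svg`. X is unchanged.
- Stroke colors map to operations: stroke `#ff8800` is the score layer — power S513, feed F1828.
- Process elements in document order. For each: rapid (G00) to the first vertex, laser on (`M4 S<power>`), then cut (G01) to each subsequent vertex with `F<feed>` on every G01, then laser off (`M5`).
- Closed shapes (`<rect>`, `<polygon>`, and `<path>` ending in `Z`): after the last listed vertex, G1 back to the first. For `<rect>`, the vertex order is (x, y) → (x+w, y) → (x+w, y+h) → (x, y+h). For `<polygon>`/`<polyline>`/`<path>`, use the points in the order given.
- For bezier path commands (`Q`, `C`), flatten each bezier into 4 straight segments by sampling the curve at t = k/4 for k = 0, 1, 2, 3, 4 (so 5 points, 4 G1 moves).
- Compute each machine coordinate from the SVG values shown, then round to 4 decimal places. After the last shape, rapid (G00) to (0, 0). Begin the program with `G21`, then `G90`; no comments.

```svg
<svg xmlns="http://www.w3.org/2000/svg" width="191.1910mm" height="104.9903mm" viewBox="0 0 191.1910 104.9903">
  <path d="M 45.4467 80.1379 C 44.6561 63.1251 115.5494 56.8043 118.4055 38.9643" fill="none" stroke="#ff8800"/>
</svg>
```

G21
G90
G00 X45.4467 Y24.8524
M4 S513
G01 X56.1113 Y35.9543 F1828
G01 X80.5586 Y45.1290 F1828
G01 X105.6896 Y54.4588 F1828
G01 X118.4055 Y66.0260 F1828
M5
G00 X0.0000 Y0.0000

1 u = 1 mm; y_m = 104.9903 − y.

[1] `<path>` cubic bezier, #ff8800→score S513 F1828: (45.4467,24.8524) → (56.1113,35.9543) → (80.5586,45.1290) → (105.6896,54.4588) → (118.4055,66.0260)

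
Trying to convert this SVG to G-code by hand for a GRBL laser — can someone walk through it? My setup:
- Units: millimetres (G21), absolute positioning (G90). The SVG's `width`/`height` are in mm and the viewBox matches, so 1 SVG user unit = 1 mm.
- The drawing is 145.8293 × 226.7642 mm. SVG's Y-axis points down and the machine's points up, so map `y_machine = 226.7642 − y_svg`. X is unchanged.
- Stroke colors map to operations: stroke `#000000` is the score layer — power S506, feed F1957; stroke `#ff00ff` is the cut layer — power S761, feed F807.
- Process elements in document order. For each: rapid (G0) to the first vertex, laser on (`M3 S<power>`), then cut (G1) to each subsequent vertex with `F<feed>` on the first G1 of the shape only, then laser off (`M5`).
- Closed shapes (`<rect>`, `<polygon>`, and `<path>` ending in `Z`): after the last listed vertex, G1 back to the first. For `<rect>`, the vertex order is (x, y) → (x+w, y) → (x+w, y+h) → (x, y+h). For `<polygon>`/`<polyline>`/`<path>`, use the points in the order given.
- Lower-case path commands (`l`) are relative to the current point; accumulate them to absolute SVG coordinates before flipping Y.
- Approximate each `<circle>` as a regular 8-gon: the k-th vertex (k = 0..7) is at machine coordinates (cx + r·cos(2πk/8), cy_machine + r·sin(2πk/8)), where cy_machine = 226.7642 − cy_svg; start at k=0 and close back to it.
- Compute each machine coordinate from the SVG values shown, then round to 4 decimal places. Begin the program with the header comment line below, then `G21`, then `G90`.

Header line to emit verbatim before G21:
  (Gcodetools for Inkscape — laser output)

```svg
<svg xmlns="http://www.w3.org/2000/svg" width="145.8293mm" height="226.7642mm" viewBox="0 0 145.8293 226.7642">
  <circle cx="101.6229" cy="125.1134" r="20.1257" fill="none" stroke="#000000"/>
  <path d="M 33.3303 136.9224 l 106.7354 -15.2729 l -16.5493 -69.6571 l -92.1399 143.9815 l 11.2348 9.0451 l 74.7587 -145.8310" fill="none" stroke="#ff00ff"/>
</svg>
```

(Gcodetools for Inkscape — laser output)
G21
G90
G0 X121.7486 Y101.6508
M3 S506
G1 X115.8539 Y115.8818 F1957
G1 X101.6229 Y121.7765
G1 X87.3919 Y115.8818
G1 X81.4972 Y101.6508
G1 X87.3919 Y87.4198
G1 X101.6229 Y81.5251
G1 X115.8539 Y87.4198
G1 X121.7486 Y101.6508
M5
G0 X33.3303 Y89.8418
M3 S761
G1 X140.0657 Y105.1147 F807
G1 X123.5164 Y174.7718
G1 X31.3765 Y30.7903
G1 X42.6113 Y21.7452
G1 X117.3700 Y167.5762
M5

1 u = 1 mm; y_m = 226.7642 − y.

[1] `<circle>` circle, #000000→score S506 F1957: (121.7486,101.6508) → (115.8539,115.8818) → (101.6229,121.7765) → (87.3919,115.8818) → (81.4972,101.6508) → (87.3919,87.4198) → (101.6229,81.5251) → (115.8539,87.4198) → (121.7486,101.6508) (closed)

[2] `<path>` open polyline, #ff00ff→cut S761 F807: (33.3303,89.8418) → (140.0657,105.1147) → (123.5164,174.7718) → (31.3765,30.7903) → (42.6113,21.7452) → (117.3700,167.5762)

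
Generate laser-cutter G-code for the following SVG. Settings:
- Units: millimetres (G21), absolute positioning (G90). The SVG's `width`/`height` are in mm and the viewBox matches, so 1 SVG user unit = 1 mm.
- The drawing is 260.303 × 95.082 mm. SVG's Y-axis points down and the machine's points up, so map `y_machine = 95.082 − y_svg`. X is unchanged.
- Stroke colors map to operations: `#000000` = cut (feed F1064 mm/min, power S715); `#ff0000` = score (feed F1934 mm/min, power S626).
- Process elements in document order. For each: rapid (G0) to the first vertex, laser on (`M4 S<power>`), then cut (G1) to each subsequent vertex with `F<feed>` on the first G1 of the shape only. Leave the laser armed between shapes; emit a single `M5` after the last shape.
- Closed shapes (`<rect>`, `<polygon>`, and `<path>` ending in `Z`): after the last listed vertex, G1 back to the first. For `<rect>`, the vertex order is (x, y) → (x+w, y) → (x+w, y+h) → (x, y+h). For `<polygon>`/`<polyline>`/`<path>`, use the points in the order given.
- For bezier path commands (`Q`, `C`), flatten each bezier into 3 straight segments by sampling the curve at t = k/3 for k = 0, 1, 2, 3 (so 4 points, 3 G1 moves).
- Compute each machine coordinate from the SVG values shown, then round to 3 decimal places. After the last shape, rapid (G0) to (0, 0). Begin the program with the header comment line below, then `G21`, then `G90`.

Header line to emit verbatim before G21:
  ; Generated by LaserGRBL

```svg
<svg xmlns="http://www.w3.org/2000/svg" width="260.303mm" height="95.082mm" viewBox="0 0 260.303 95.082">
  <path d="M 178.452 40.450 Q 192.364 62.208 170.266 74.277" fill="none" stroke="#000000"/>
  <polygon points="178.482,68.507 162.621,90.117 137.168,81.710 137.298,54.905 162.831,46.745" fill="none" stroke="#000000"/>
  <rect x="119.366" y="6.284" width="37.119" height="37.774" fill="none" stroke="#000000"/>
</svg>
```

; Generated by LaserGRBL
G21
G90
G0 X178.452 Y54.632
M4 S715
G1 X183.726 Y41.203 F1064
G1 X180.997 Y29.928
G1 X170.266 Y20.805
G0 X178.482 Y26.575
M4 S715
G1 X162.621 Y4.965 F1064
G1 X137.168 Y13.372
G1 X137.298 Y40.177
G1 X162.831 Y48.337
G1 X178.482 Y26.575
G0 X119.366 Y88.798
M4 S715
G1 X156.485 Y88.798 F1064
G1 X156.485 Y51.024
G1 X119.366 Y51.024
G1 X119.366 Y88.798
M5
G0 X0.000 Y0.000

1 u = 1 mm; y_m = 95.082 − y.

[1] `<path>` quadratic bezier, #000000→cut S715 F1064: (178.452,54.632) → (183.726,41.203) → (180.997,29.928) → (170.266,20.805)

[2] `<polygon>` regular polygon, #000000→cut S715 F1064: (178.482,26.575) → (162.621,4.965) → (137.168,13.372) → (137.298,40.177) → (162.831,48.337) → (178.482,26.575) (closed)

[3] `<rect>` rectangle, #000000→cut S715 F1064: (119.366,88.798) → (156.485,88.798) → (156.485,51.024) → (119.366,51.024) → (119.366,88.798) (closed)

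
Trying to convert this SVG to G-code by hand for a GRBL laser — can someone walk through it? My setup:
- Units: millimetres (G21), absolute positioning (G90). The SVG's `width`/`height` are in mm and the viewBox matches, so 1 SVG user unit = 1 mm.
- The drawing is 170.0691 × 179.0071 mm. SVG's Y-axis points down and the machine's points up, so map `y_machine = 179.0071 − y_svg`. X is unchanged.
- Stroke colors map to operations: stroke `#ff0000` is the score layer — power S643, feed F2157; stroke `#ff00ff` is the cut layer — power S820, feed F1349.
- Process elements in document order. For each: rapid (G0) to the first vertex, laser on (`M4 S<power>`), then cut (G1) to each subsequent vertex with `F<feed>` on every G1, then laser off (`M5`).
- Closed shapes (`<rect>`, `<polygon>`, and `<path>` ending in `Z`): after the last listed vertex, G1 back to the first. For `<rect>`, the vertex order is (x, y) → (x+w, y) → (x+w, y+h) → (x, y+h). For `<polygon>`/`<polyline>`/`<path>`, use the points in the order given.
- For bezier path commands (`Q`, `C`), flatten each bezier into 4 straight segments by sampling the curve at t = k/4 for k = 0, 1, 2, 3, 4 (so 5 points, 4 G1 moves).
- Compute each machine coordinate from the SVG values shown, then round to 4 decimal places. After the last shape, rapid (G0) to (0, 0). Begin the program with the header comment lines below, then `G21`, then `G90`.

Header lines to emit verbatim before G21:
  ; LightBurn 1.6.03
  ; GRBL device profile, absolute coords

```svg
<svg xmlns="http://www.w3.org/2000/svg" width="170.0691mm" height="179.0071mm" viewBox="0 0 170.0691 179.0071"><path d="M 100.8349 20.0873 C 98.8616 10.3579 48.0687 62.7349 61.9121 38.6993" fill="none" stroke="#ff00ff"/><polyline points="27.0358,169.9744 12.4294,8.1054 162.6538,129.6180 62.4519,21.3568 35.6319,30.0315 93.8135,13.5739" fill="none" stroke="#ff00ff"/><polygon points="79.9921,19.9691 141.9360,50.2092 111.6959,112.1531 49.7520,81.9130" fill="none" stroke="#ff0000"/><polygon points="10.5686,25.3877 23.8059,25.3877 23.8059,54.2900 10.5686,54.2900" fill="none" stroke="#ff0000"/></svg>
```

; LightBurn 1.6.03
; GRBL device profile, absolute coords
G21
G90
G0 X100.8349 Y158.9198
M4 S820
G1 X91.9740 Y156.7363 F1349
G1 X75.4422 Y144.2490 F1349
G1 X61.8761 Y134.4441 F1349
G1 X61.9121 Y140.3078 F1349
M5
G0 X27.0358 Y9.0327
M4 S820
G1 X12.4294 Y170.9017 F1349
G1 X162.6538 Y49.3891 F1349
G1 X62.4519 Y157.6503 F1349
G1 X35.6319 Y148.9756 F1349
G1 X93.8135 Y165.4332 F1349
M5
G0 X79.9921 Y159.0380
M4 S643
G1 X141.9360 Y128.7979 F2157
G1 X111.6959 Y66.8540 F2157
G1 X49.7520 Y97.0941 F2157
G1 X79.9921 Y159.0380 F2157
M5
G0 X10.5686 Y153.6194
M4 S643
G1 X23.8059 Y153.6194 F2157
G1 X23.8059 Y124.7171 F2157
G1 X10.5686 Y124.7171 F2157
G1 X10.5686 Y153.6194 F2157
M5
G0 X0.0000 Y0.0000

Since the viewBox matches the mm dimensions, user units are millimetres directly. The only transform is the Y-flip y_m = 179.0071 − y_svg.

Shape 1 is a cubic bezier drawn with `<path>`. Its stroke #ff00ff means cut at S820, F1349. After flipping Y the toolpath is (100.8349,158.9198) → (91.9740,156.7363) → (75.4422,144.2490) → (61.8761,134.4441) → (61.9121,140.3078).

Shape 2 is a open polyline drawn with `<polyline>`. Its stroke #ff00ff means cut at S820, F1349. After flipping Y the toolpath is (27.0358,9.0327) → (12.4294,170.9017) → (162.6538,49.3891) → (62.4519,157.6503) → (35.6319,148.9756) → (93.8135,165.4332).

Shape 3 is a regular polygon drawn with `<polygon>`. Its stroke #ff0000 means score at S643, F2157. After flipping Y the toolpath is (79.9921,159.0380) → (141.9360,128.7979) → (111.6959,66.8540) → (49.7520,97.0941) → (79.9921,159.0380), returning to the start.

Shape 4 is a rectangle drawn with `<polygon>`. Its stroke #ff0000 means score at S643, F2157. After flipping Y the toolpath is (10.5686,153.6194) → (23.8059,153.6194) → (23.8059,124.7171) → (10.5686,124.7171) → (10.5686,153.6194), returning to the start.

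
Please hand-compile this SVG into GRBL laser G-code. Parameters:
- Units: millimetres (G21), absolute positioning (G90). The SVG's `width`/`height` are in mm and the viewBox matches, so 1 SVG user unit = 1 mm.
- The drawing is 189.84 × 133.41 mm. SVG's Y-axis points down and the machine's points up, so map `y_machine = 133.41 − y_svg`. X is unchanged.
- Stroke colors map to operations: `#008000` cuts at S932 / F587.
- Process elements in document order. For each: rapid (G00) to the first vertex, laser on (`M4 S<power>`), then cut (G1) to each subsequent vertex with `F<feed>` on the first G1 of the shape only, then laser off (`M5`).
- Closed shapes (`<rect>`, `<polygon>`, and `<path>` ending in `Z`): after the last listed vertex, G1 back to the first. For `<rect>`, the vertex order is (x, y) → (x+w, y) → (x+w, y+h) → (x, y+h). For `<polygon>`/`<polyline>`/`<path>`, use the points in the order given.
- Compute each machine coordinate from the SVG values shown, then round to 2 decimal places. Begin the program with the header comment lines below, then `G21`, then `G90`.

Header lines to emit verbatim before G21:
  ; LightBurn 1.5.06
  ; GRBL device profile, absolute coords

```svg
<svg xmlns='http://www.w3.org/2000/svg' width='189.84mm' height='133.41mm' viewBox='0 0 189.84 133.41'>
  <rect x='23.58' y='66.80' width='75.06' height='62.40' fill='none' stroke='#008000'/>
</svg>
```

1 u = 1 mm; y_m = 133.41 − y.

[1] `<rect>` rectangle, #008000→cut S932 F587: (23.58,66.61) → (98.64,66.61) → (98.64,4.21) → (23.58,4.21) → (23.58,66.61) (closed)

; LightBurn 1.5.06
; GRBL device profile, absolute coords
G21
G90
G00 X23.58 Y66.61
M4 S932
G1 X98.64 Y66.61 F587
G1 X98.64 Y4.21
G1 X23.58 Y4.21
G1 X23.58 Y66.61
M5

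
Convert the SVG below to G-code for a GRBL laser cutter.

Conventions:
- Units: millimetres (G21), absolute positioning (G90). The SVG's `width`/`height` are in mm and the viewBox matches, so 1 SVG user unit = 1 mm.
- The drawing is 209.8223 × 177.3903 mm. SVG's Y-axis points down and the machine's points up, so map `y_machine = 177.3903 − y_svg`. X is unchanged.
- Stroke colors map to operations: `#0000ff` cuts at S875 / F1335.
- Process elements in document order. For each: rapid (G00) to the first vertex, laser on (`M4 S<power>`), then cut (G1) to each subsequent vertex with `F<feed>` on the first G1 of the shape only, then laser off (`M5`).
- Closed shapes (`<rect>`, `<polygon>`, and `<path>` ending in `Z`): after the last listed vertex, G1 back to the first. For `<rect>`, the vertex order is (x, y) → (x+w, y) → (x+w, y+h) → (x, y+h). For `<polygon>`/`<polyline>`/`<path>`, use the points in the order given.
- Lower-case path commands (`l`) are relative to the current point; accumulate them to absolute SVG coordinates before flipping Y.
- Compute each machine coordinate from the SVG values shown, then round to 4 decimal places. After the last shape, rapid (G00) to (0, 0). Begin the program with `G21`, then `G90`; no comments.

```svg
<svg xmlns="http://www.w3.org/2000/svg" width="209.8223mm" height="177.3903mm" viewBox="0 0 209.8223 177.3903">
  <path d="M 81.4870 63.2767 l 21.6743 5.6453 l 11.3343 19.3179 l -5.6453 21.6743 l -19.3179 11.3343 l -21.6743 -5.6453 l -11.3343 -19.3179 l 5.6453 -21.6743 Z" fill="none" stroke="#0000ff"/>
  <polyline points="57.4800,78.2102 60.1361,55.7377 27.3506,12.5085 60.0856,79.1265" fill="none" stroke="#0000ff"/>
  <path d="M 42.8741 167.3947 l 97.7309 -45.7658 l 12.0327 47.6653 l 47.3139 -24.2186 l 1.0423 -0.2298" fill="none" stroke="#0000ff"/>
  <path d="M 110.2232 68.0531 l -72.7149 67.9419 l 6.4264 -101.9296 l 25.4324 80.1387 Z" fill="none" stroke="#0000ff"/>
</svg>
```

viewBox `0 0 209.8223 177.3903` with mm width/height → 1 unit = 1 mm. Flip: y_m = 177.3903 − y_svg.

**Shape 1** — `<path>` regular polygon, stroke `#0000ff` → cut (S875, F1335). Machine vertices: (81.4870,114.1136) → (103.1613,108.4683) → (114.4956,89.1504) → (108.8503,67.4761) → (89.5324,56.1418) → (67.8581,61.7871) → (56.5238,81.1050) → (62.1691,102.7793) → (81.4870,114.1136). Closed: final G1 returns to the first vertex.

**Shape 2** — `<polyline>` open polyline, stroke `#0000ff` → cut (S875, F1335). Machine vertices: (57.4800,99.1801) → (60.1361,121.6526) → (27.3506,164.8818) → (60.0856,98.2638). Open path.

**Shape 3** — `<path>` open polyline, stroke `#0000ff` → cut (S875, F1335). Machine vertices: (42.8741,9.9956) → (140.6050,55.7614) → (152.6377,8.0961) → (199.9516,32.3147) → (200.9939,32.5445). Open path.

**Shape 4** — `<path>` closed polygon, stroke `#0000ff` → cut (S875, F1335). Machine vertices: (110.2232,109.3372) → (37.5083,41.3953) → (43.9347,143.3249) → (69.3671,63.1862) → (110.2232,109.3372). Closed: final G1 returns to the first vertex.

G21
G90
G00 X81.4870 Y114.1136
M4 S875
G1 X103.1613 Y108.4683 F1335
G1 X114.4956 Y89.1504
G1 X108.8503 Y67.4761
G1 X89.5324 Y56.1418
G1 X67.8581 Y61.7871
G1 X56.5238 Y81.1050
G1 X62.1691 Y102.7793
G1 X81.4870 Y114.1136
M5
G00 X57.4800 Y99.1801
M4 S875
G1 X60.1361 Y121.6526 F1335
G1 X27.3506 Y164.8818
G1 X60.0856 Y98.2638
M5
G00 X42.8741 Y9.9956
M4 S875
G1 X140.6050 Y55.7614 F1335
G1 X152.6377 Y8.0961
G1 X199.9516 Y32.3147
G1 X200.9939 Y32.5445
M5
G00 X110.2232 Y109.3372
M4 S875
G1 X37.5083 Y41.3953 F1335
G1 X43.9347 Y143.3249
G1 X69.3671 Y63.1862
G1 X110.2232 Y109.3372
M5
G00 X0.0000 Y0.0000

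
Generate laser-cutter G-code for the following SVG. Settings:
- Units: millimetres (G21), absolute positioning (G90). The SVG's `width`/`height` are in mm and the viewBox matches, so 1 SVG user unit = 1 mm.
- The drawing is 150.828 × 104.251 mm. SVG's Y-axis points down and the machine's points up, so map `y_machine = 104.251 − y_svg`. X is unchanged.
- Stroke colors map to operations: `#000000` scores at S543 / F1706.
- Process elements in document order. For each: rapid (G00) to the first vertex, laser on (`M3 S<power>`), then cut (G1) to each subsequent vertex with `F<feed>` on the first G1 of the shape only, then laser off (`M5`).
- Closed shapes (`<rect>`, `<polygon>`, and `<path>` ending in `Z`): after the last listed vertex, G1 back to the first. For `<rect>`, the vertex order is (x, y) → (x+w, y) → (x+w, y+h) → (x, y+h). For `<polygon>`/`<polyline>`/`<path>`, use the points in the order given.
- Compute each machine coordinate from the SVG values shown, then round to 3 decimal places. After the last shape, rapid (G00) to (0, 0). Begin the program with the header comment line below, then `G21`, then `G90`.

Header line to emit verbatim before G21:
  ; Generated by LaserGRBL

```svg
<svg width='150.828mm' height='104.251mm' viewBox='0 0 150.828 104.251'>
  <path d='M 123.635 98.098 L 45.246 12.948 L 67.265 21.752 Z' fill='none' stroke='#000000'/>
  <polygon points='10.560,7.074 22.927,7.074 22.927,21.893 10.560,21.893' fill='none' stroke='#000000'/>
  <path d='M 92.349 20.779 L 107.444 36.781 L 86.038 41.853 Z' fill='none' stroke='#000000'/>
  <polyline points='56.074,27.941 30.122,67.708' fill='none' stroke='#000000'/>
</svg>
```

viewBox `0 0 150.828 104.251` with mm width/height → 1 unit = 1 mm. Flip: y_m = 104.251 − y_svg.

**Shape 1** — `<path>` closed polygon, stroke `#000000` → score (S543, F1706). Machine vertices: (123.635,6.153) → (45.246,91.303) → (67.265,82.499) → (123.635,6.153). Closed: final G1 returns to the first vertex.

**Shape 2** — `<polygon>` rectangle, stroke `#000000` → score (S543, F1706). Machine vertices: (10.560,97.177) → (22.927,97.177) → (22.927,82.358) → (10.560,82.358) → (10.560,97.177). Closed: final G1 returns to the first vertex.

**Shape 3** — `<path>` regular polygon, stroke `#000000` → score (S543, F1706). Machine vertices: (92.349,83.472) → (107.444,67.470) → (86.038,62.398) → (92.349,83.472). Closed: final G1 returns to the first vertex.

**Shape 4** — `<polyline>` line segment, stroke `#000000` → score (S543, F1706). Machine vertices: (56.074,76.310) → (30.122,36.543). Open path.

; Generated by LaserGRBL
G21
G90
G00 X123.635 Y6.153
M3 S543
G1 X45.246 Y91.303 F1706
G1 X67.265 Y82.499
G1 X123.635 Y6.153
M5
G00 X10.560 Y97.177
M3 S543
G1 X22.927 Y97.177 F1706
G1 X22.927 Y82.358
G1 X10.560 Y82.358
G1 X10.560 Y97.177
M5
G00 X92.349 Y83.472
M3 S543
G1 X107.444 Y67.470 F1706
G1 X86.038 Y62.398
G1 X92.349 Y83.472
M5
G00 X56.074 Y76.310
M3 S543
G1 X30.122 Y36.543 F1706
M5
G00 X0.000 Y0.000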